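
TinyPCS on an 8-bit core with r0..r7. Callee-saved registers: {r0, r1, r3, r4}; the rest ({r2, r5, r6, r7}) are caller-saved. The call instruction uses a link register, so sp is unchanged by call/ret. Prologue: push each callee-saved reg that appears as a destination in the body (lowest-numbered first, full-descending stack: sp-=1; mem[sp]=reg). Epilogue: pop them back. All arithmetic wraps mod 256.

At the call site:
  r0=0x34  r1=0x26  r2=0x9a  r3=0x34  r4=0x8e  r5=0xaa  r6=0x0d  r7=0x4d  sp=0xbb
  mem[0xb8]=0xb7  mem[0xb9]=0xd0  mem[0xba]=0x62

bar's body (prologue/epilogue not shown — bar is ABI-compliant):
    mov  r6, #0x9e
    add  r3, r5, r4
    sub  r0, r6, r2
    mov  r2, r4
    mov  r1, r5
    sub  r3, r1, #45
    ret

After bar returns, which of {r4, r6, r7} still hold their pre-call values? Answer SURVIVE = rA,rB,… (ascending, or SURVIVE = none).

SURVIVE = r4,r7

prologue: push r0 -> mem[0xba]=0x34, sp=0xba
prologue: push r1 -> mem[0xb9]=0x26, sp=0xb9
prologue: push r3 -> mem[0xb8]=0x34, sp=0xb8
body[0] mov  r6, #0x9e -> r6=0x9e
body[1] add  r3, r5, r4 -> r3=0x38
body[2] sub  r0, r6, r2 -> r0=0x04
body[3] mov  r2, r4 -> r2=0x8e
body[4] mov  r1, r5 -> r1=0xaa
body[5] sub  r3, r1, #45 -> r3=0x7d
epilogue: pop r3=0x34, sp=0xb9
epilogue: pop r1=0x26, sp=0xba
epilogue: pop r0=0x34, sp=0xbb
r4: callee-saved, written=False
r6: caller-saved, written=True
r7: caller-saved, written=False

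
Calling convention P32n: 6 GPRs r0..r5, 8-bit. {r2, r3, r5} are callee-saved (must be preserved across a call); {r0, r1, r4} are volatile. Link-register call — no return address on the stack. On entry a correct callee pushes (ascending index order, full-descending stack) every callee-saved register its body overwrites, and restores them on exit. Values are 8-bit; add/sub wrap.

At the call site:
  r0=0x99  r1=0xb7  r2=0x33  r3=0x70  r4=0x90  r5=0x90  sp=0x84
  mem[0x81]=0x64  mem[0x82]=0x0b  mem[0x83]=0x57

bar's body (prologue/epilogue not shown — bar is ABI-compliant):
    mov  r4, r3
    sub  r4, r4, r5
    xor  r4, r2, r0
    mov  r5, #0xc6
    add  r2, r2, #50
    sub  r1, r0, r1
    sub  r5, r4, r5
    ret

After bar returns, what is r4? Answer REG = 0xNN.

REG = 0xaa

prologue: push r2 -> mem[0x83]=0x33, sp=0x83
prologue: push r5 -> mem[0x82]=0x90, sp=0x82
body[0] mov  r4, r3 -> r4=0x70
body[1] sub  r4, r4, r5 -> r4=0xe0
body[2] xor  r4, r2, r0 -> r4=0xaa
body[3] mov  r5, #0xc6 -> r5=0xc6
body[4] add  r2, r2, #50 -> r2=0x65
body[5] sub  r1, r0, r1 -> r1=0xe2
body[6] sub  r5, r4, r5 -> r5=0xe4
epilogue: pop r5=0x90, sp=0x83
epilogue: pop r2=0x33, sp=0x84
r4 is caller-saved -> body value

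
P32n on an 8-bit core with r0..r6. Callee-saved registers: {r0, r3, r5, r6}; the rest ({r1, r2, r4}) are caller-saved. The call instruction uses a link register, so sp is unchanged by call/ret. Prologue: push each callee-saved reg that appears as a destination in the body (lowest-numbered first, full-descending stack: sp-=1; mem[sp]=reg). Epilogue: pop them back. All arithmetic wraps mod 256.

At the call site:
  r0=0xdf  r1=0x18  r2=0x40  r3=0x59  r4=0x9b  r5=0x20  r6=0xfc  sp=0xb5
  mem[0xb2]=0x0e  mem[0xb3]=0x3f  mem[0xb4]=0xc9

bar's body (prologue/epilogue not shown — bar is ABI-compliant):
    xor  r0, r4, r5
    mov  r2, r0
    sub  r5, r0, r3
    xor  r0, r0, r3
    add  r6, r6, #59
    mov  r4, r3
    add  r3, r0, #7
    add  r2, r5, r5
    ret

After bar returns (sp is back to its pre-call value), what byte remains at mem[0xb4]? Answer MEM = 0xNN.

prologue: push r0 → mem[0xb4]=0xdf, sp=0xb4
prologue: push r3 → mem[0xb3]=0x59, sp=0xb3
prologue: push r5 → mem[0xb2]=0x20, sp=0xb2
prologue: push r6 → mem[0xb1]=0xfc, sp=0xb1
body[0] xor  r0, r4, r5 → r0=0xbb
body[1] mov  r2, r0 → r2=0xbb
body[2] sub  r5, r0, r3 → r5=0x62
body[3] xor  r0, r0, r3 → r0=0xe2
body[4] add  r6, r6, #59 → r6=0x37
body[5] mov  r4, r3 → r4=0x59
body[6] add  r3, r0, #7 → r3=0xe9
body[7] add  r2, r5, r5 → r2=0xc4
epilogue: pop r6=0xfc, sp=0xb2
epilogue: pop r5=0x20, sp=0xb3
epilogue: pop r3=0x59, sp=0xb4
epilogue: pop r0=0xdf, sp=0xb5
prologue pushed ['r0', 'r3', 'r5', 'r6'] at ['0xb4', '0xb3', '0xb2', '0xb1']

MEM = 0xdf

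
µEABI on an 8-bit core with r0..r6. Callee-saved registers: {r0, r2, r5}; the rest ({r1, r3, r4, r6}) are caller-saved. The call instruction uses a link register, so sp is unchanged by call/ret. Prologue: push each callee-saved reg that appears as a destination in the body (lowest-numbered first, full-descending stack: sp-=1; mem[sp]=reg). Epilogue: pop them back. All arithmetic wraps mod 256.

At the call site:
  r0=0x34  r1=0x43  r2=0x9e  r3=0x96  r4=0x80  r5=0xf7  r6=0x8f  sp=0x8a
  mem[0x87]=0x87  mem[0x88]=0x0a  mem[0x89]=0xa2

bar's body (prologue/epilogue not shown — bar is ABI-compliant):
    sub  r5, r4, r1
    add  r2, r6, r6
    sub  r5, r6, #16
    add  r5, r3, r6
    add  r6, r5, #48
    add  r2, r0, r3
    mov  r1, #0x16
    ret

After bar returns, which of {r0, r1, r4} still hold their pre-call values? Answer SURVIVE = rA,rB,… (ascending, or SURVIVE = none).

prologue: push r2 -> mem[0x89]=0x9e, sp=0x89
prologue: push r5 -> mem[0x88]=0xf7, sp=0x88
body[0] sub  r5, r4, r1 -> r5=0x3d
body[1] add  r2, r6, r6 -> r2=0x1e
body[2] sub  r5, r6, #16 -> r5=0x7f
body[3] add  r5, r3, r6 -> r5=0x25
body[4] add  r6, r5, #48 -> r6=0x55
body[5] add  r2, r0, r3 -> r2=0xca
body[6] mov  r1, #0x16 -> r1=0x16
epilogue: pop r5=0xf7, sp=0x89
epilogue: pop r2=0x9e, sp=0x8a
r0: callee-saved, written=False
r1: caller-saved, written=True
r4: caller-saved, written=False

SURVIVE = r0,r4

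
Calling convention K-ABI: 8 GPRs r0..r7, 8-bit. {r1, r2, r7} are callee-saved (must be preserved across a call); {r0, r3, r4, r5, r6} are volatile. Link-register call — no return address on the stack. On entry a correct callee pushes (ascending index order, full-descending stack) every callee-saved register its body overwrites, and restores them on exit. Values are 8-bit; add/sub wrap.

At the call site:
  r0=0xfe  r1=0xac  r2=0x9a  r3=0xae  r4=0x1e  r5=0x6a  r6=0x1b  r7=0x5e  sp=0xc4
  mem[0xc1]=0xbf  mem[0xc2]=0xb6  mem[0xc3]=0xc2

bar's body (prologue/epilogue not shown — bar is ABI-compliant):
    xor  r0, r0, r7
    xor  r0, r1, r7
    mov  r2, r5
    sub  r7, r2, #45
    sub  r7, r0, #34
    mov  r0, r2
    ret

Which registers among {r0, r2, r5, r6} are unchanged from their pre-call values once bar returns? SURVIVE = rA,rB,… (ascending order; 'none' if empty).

SURVIVE = r2,r5,r6

prologue: push r2 -> mem[0xc3]=0x9a, sp=0xc3
prologue: push r7 -> mem[0xc2]=0x5e, sp=0xc2
body[0] xor  r0, r0, r7 -> r0=0xa0
body[1] xor  r0, r1, r7 -> r0=0xf2
body[2] mov  r2, r5 -> r2=0x6a
body[3] sub  r7, r2, #45 -> r7=0x3d
body[4] sub  r7, r0, #34 -> r7=0xd0
body[5] mov  r0, r2 -> r0=0x6a
epilogue: pop r7=0x5e, sp=0xc3
epilogue: pop r2=0x9a, sp=0xc4
r0: caller-saved, written=True
r2: callee-saved, written=True
r5: caller-saved, written=False
r6: caller-saved, written=False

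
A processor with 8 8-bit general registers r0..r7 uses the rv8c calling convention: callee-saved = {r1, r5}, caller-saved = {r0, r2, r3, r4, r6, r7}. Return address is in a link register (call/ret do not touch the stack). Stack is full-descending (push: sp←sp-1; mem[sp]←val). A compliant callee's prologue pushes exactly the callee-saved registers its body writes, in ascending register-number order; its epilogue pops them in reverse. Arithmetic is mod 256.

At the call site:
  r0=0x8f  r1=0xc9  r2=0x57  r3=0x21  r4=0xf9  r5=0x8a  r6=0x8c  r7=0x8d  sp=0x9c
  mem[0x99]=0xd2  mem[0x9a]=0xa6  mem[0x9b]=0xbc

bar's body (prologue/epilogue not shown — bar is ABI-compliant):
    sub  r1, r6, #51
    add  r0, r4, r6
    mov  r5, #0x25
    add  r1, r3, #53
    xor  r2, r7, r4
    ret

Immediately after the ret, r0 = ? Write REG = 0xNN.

prologue: push r1 → mem[0x9b]=0xc9, sp=0x9b
prologue: push r5 → mem[0x9a]=0x8a, sp=0x9a
body[0] sub  r1, r6, #51 → r1=0x59
body[1] add  r0, r4, r6 → r0=0x85
body[2] mov  r5, #0x25 → r5=0x25
body[3] add  r1, r3, #53 → r1=0x56
body[4] xor  r2, r7, r4 → r2=0x74
epilogue: pop r5=0x8a, sp=0x9b
epilogue: pop r1=0xc9, sp=0x9c
r0 is caller-saved → body value

REG = 0x85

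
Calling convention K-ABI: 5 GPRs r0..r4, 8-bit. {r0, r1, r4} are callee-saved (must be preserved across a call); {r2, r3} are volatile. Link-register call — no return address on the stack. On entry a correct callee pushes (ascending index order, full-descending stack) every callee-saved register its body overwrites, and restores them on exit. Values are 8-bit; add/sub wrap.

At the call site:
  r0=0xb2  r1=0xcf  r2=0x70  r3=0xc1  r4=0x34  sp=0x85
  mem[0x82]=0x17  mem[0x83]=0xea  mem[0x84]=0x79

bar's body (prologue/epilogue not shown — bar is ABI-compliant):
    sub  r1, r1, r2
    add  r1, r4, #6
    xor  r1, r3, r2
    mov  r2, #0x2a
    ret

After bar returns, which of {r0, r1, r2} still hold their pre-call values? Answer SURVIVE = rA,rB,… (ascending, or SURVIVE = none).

prologue: push r1 → mem[0x84]=0xcf, sp=0x84
body[0] sub  r1, r1, r2 → r1=0x5f
body[1] add  r1, r4, #6 → r1=0x3a
body[2] xor  r1, r3, r2 → r1=0xb1
body[3] mov  r2, #0x2a → r2=0x2a
epilogue: pop r1=0xcf, sp=0x85
r0: callee-saved, written=False
r1: callee-saved, written=True
r2: caller-saved, written=True

SURVIVE = r0,r1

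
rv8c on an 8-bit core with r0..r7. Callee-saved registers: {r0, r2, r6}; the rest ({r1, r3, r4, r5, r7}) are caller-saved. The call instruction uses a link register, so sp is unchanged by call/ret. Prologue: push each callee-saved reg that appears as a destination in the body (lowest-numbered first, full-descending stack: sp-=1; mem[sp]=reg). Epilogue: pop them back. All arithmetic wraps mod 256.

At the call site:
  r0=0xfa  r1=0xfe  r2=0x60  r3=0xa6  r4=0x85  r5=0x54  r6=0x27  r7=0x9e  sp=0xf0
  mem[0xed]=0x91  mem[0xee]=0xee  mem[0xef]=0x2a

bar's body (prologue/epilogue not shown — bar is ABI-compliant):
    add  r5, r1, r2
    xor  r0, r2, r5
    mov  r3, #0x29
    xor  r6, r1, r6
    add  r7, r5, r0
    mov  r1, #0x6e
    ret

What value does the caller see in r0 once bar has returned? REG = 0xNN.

prologue: push r0 → mem[0xef]=0xfa, sp=0xef
prologue: push r6 → mem[0xee]=0x27, sp=0xee
body[0] add  r5, r1, r2 → r5=0x5e
body[1] xor  r0, r2, r5 → r0=0x3e
body[2] mov  r3, #0x29 → r3=0x29
body[3] xor  r6, r1, r6 → r6=0xd9
body[4] add  r7, r5, r0 → r7=0x9c
body[5] mov  r1, #0x6e → r1=0x6e
epilogue: pop r6=0x27, sp=0xef
epilogue: pop r0=0xfa, sp=0xf0
r0 is callee-saved → restored

REG = 0xfa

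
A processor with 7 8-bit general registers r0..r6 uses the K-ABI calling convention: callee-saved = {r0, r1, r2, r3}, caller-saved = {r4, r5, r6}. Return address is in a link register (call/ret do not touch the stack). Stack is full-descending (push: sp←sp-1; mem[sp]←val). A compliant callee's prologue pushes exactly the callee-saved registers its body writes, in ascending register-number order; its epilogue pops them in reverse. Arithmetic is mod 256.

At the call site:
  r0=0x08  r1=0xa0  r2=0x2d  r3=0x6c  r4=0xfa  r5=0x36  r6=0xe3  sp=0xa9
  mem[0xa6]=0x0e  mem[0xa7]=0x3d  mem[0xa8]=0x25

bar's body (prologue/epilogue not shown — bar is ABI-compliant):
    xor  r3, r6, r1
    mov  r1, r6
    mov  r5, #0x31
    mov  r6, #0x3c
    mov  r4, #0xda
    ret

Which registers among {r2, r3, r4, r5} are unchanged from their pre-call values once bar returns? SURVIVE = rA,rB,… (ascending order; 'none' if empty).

SURVIVE = r2,r3

prologue: push r1 -> mem[0xa8]=0xa0, sp=0xa8
prologue: push r3 -> mem[0xa7]=0x6c, sp=0xa7
body[0] xor  r3, r6, r1 -> r3=0x43
body[1] mov  r1, r6 -> r1=0xe3
body[2] mov  r5, #0x31 -> r5=0x31
body[3] mov  r6, #0x3c -> r6=0x3c
body[4] mov  r4, #0xda -> r4=0xda
epilogue: pop r3=0x6c, sp=0xa8
epilogue: pop r1=0xa0, sp=0xa9
r2: callee-saved, written=False
r3: callee-saved, written=True
r4: caller-saved, written=True
r5: caller-saved, written=True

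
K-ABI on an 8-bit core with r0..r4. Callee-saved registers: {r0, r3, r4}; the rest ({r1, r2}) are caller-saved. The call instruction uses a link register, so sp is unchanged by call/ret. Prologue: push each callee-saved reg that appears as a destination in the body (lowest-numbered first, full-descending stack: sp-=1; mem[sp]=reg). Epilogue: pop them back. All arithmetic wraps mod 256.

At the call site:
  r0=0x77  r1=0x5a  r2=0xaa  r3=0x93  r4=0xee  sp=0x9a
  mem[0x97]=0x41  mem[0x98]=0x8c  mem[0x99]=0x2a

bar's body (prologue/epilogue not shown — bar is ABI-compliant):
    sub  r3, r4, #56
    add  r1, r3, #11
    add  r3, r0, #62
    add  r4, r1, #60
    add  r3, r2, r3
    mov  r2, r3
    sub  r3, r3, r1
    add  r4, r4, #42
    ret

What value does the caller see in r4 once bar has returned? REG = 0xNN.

REG = 0xee

prologue: push r3 → mem[0x99]=0x93, sp=0x99
prologue: push r4 → mem[0x98]=0xee, sp=0x98
body[0] sub  r3, r4, #56 → r3=0xb6
body[1] add  r1, r3, #11 → r1=0xc1
body[2] add  r3, r0, #62 → r3=0xb5
body[3] add  r4, r1, #60 → r4=0xfd
body[4] add  r3, r2, r3 → r3=0x5f
body[5] mov  r2, r3 → r2=0x5f
body[6] sub  r3, r3, r1 → r3=0x9e
body[7] add  r4, r4, #42 → r4=0x27
epilogue: pop r4=0xee, sp=0x99
epilogue: pop r3=0x93, sp=0x9a
r4 is callee-saved → restored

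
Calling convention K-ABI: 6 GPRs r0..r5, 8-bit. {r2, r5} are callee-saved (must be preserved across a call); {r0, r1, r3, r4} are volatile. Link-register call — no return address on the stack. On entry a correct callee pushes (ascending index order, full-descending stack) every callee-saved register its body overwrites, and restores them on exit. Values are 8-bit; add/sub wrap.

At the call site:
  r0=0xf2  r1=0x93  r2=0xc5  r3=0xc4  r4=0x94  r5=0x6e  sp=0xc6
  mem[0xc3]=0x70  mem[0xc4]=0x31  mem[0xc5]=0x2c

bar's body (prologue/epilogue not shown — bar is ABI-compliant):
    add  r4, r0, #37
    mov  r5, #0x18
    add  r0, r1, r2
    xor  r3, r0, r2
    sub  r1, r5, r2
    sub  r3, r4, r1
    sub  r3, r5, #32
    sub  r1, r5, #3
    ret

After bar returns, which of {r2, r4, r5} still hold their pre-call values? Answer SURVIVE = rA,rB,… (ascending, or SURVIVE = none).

SURVIVE = r2,r5

prologue: push r5 -> mem[0xc5]=0x6e, sp=0xc5
body[0] add  r4, r0, #37 -> r4=0x17
body[1] mov  r5, #0x18 -> r5=0x18
body[2] add  r0, r1, r2 -> r0=0x58
body[3] xor  r3, r0, r2 -> r3=0x9d
body[4] sub  r1, r5, r2 -> r1=0x53
body[5] sub  r3, r4, r1 -> r3=0xc4
body[6] sub  r3, r5, #32 -> r3=0xf8
body[7] sub  r1, r5, #3 -> r1=0x15
epilogue: pop r5=0x6e, sp=0xc6
r2: callee-saved, written=False
r4: caller-saved, written=True
r5: callee-saved, written=True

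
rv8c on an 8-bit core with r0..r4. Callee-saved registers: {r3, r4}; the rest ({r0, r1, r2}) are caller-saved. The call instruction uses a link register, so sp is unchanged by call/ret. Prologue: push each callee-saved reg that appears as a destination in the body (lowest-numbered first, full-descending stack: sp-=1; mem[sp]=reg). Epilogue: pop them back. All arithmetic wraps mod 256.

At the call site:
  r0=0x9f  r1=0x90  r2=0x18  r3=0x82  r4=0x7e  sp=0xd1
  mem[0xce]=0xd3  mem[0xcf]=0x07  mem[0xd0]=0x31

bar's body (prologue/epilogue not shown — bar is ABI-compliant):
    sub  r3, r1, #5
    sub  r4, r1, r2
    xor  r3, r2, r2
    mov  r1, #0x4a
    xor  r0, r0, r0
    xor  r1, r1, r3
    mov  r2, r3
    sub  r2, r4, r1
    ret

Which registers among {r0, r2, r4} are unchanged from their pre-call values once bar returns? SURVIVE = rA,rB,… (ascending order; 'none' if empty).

prologue: push r3 -> mem[0xd0]=0x82, sp=0xd0
prologue: push r4 -> mem[0xcf]=0x7e, sp=0xcf
body[0] sub  r3, r1, #5 -> r3=0x8b
body[1] sub  r4, r1, r2 -> r4=0x78
body[2] xor  r3, r2, r2 -> r3=0x00
body[3] mov  r1, #0x4a -> r1=0x4a
body[4] xor  r0, r0, r0 -> r0=0x00
body[5] xor  r1, r1, r3 -> r1=0x4a
body[6] mov  r2, r3 -> r2=0x00
body[7] sub  r2, r4, r1 -> r2=0x2e
epilogue: pop r4=0x7e, sp=0xd0
epilogue: pop r3=0x82, sp=0xd1
r0: caller-saved, written=True
r2: caller-saved, written=True
r4: callee-saved, written=True

SURVIVE = r4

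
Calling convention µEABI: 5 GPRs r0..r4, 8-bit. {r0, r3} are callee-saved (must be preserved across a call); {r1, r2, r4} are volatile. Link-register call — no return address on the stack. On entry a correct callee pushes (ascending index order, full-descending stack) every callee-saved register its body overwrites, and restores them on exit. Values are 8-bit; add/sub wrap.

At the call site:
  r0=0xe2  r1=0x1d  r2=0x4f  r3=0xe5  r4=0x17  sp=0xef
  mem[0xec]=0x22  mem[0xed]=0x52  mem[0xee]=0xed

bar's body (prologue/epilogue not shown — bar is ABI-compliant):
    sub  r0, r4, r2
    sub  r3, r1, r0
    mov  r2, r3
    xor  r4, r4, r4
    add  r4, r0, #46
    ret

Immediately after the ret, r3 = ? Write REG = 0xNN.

REG = 0xe5

prologue: push r0 → mem[0xee]=0xe2, sp=0xee
prologue: push r3 → mem[0xed]=0xe5, sp=0xed
body[0] sub  r0, r4, r2 → r0=0xc8
body[1] sub  r3, r1, r0 → r3=0x55
body[2] mov  r2, r3 → r2=0x55
body[3] xor  r4, r4, r4 → r4=0x00
body[4] add  r4, r0, #46 → r4=0xf6
epilogue: pop r3=0xe5, sp=0xee
epilogue: pop r0=0xe2, sp=0xef
r3 is callee-saved → restored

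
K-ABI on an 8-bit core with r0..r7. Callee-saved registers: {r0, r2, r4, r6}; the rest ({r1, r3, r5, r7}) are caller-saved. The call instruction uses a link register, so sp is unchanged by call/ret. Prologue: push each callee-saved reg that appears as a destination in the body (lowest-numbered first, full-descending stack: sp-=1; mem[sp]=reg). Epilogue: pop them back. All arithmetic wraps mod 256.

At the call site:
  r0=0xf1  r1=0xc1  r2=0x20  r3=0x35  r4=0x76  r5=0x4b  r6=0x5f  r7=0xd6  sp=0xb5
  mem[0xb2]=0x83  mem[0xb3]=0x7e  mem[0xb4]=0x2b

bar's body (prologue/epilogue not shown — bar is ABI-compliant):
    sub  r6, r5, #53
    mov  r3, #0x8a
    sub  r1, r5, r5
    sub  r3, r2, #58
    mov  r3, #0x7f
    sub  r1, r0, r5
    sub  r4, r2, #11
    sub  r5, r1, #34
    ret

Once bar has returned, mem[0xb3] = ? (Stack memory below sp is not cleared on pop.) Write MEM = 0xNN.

prologue: push r4 → mem[0xb4]=0x76, sp=0xb4
prologue: push r6 → mem[0xb3]=0x5f, sp=0xb3
body[0] sub  r6, r5, #53 → r6=0x16
body[1] mov  r3, #0x8a → r3=0x8a
body[2] sub  r1, r5, r5 → r1=0x00
body[3] sub  r3, r2, #58 → r3=0xe6
body[4] mov  r3, #0x7f → r3=0x7f
body[5] sub  r1, r0, r5 → r1=0xa6
body[6] sub  r4, r2, #11 → r4=0x15
body[7] sub  r5, r1, #34 → r5=0x84
epilogue: pop r6=0x5f, sp=0xb4
epilogue: pop r4=0x76, sp=0xb5
prologue pushed ['r4', 'r6'] at ['0xb4', '0xb3']

MEM = 0x5f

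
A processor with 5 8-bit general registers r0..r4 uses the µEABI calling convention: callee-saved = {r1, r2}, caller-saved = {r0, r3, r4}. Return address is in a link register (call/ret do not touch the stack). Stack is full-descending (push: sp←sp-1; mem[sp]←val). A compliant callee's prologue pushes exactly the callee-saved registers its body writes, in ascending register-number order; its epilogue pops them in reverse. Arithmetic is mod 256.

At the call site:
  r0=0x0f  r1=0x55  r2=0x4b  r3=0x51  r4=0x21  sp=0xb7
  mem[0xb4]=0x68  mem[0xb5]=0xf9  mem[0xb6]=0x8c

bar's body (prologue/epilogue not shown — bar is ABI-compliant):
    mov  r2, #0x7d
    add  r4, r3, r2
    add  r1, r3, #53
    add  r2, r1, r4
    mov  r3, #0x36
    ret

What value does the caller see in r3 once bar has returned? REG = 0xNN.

prologue: push r1 → mem[0xb6]=0x55, sp=0xb6
prologue: push r2 → mem[0xb5]=0x4b, sp=0xb5
body[0] mov  r2, #0x7d → r2=0x7d
body[1] add  r4, r3, r2 → r4=0xce
body[2] add  r1, r3, #53 → r1=0x86
body[3] add  r2, r1, r4 → r2=0x54
body[4] mov  r3, #0x36 → r3=0x36
epilogue: pop r2=0x4b, sp=0xb6
epilogue: pop r1=0x55, sp=0xb7
r3 is caller-saved → body value

REG = 0x36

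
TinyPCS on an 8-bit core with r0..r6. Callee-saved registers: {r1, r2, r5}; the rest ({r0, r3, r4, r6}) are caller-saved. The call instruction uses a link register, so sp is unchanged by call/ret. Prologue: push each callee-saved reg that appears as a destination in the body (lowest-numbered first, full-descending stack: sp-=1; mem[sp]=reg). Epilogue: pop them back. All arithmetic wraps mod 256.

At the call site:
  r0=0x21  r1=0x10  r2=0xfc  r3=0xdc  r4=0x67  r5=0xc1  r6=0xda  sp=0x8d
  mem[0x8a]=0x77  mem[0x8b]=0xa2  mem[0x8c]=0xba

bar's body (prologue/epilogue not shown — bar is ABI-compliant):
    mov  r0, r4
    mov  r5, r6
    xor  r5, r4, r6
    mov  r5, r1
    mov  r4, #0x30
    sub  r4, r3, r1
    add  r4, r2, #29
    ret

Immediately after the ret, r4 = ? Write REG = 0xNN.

prologue: push r5 → mem[0x8c]=0xc1, sp=0x8c
body[0] mov  r0, r4 → r0=0x67
body[1] mov  r5, r6 → r5=0xda
body[2] xor  r5, r4, r6 → r5=0xbd
body[3] mov  r5, r1 → r5=0x10
body[4] mov  r4, #0x30 → r4=0x30
body[5] sub  r4, r3, r1 → r4=0xcc
body[6] add  r4, r2, #29 → r4=0x19
epilogue: pop r5=0xc1, sp=0x8d
r4 is caller-saved → body value

REG = 0x19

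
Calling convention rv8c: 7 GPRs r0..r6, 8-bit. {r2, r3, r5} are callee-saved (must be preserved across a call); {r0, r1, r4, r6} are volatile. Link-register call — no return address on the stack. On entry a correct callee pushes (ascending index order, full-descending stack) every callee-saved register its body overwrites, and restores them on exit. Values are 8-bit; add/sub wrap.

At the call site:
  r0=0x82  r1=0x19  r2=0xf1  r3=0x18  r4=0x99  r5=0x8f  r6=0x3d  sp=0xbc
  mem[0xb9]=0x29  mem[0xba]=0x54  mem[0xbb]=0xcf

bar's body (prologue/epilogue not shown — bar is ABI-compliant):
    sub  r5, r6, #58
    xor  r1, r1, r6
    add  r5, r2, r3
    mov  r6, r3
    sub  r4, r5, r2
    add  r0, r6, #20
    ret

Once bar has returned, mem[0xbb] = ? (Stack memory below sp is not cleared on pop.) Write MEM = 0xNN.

MEM = 0x8f

prologue: push r5 → mem[0xbb]=0x8f, sp=0xbb
body[0] sub  r5, r6, #58 → r5=0x03
body[1] xor  r1, r1, r6 → r1=0x24
body[2] add  r5, r2, r3 → r5=0x09
body[3] mov  r6, r3 → r6=0x18
body[4] sub  r4, r5, r2 → r4=0x18
body[5] add  r0, r6, #20 → r0=0x2c
epilogue: pop r5=0x8f, sp=0xbc
prologue pushed ['r5'] at ['0xbb']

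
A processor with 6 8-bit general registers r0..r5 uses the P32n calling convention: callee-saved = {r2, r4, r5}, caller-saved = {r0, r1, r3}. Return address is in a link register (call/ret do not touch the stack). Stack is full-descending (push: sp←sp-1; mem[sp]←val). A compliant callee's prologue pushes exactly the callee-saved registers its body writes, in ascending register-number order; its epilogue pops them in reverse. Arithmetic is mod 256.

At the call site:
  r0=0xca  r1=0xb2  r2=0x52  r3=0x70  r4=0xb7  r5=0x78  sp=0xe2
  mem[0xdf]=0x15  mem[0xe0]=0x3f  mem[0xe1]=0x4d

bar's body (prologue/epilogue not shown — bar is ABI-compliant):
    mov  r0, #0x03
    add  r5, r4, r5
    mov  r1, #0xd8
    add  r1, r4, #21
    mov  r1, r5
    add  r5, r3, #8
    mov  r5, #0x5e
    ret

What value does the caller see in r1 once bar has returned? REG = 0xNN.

prologue: push r5 -> mem[0xe1]=0x78, sp=0xe1
body[0] mov  r0, #0x03 -> r0=0x03
body[1] add  r5, r4, r5 -> r5=0x2f
body[2] mov  r1, #0xd8 -> r1=0xd8
body[3] add  r1, r4, #21 -> r1=0xcc
body[4] mov  r1, r5 -> r1=0x2f
body[5] add  r5, r3, #8 -> r5=0x78
body[6] mov  r5, #0x5e -> r5=0x5e
epilogue: pop r5=0x78, sp=0xe2
r1 is caller-saved -> body value

REG = 0x2f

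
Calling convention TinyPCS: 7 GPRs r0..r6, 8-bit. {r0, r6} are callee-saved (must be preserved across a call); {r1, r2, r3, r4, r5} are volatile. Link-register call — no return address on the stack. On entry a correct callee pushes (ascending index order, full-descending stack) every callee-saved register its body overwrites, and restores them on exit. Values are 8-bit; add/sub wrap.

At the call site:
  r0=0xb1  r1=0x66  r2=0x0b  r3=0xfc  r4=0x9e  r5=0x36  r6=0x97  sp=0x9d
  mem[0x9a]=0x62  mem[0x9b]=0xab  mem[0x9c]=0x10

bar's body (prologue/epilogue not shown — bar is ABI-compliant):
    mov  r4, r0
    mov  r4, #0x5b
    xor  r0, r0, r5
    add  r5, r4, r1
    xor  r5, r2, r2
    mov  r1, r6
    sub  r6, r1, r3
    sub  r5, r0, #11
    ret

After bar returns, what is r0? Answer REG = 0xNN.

prologue: push r0 → mem[0x9c]=0xb1, sp=0x9c
prologue: push r6 → mem[0x9b]=0x97, sp=0x9b
body[0] mov  r4, r0 → r4=0xb1
body[1] mov  r4, #0x5b → r4=0x5b
body[2] xor  r0, r0, r5 → r0=0x87
body[3] add  r5, r4, r1 → r5=0xc1
body[4] xor  r5, r2, r2 → r5=0x00
body[5] mov  r1, r6 → r1=0x97
body[6] sub  r6, r1, r3 → r6=0x9b
body[7] sub  r5, r0, #11 → r5=0x7c
epilogue: pop r6=0x97, sp=0x9c
epilogue: pop r0=0xb1, sp=0x9d
r0 is callee-saved → restored

REG = 0xb1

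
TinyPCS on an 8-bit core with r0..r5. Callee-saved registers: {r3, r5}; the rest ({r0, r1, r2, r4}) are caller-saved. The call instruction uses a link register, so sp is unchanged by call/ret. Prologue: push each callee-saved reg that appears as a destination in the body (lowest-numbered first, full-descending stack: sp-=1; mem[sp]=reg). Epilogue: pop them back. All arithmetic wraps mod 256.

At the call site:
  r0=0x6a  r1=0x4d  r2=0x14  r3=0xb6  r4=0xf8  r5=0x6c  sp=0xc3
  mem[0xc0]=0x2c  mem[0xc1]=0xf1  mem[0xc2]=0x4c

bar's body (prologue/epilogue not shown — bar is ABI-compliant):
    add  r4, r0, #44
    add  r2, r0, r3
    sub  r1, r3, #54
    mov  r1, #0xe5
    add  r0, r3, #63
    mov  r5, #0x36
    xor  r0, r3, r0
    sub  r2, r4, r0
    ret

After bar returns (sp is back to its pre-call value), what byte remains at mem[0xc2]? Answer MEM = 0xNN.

MEM = 0x6c

prologue: push r5 -> mem[0xc2]=0x6c, sp=0xc2
body[0] add  r4, r0, #44 -> r4=0x96
body[1] add  r2, r0, r3 -> r2=0x20
body[2] sub  r1, r3, #54 -> r1=0x80
body[3] mov  r1, #0xe5 -> r1=0xe5
body[4] add  r0, r3, #63 -> r0=0xf5
body[5] mov  r5, #0x36 -> r5=0x36
body[6] xor  r0, r3, r0 -> r0=0x43
body[7] sub  r2, r4, r0 -> r2=0x53
epilogue: pop r5=0x6c, sp=0xc3
prologue pushed ['r5'] at ['0xc2']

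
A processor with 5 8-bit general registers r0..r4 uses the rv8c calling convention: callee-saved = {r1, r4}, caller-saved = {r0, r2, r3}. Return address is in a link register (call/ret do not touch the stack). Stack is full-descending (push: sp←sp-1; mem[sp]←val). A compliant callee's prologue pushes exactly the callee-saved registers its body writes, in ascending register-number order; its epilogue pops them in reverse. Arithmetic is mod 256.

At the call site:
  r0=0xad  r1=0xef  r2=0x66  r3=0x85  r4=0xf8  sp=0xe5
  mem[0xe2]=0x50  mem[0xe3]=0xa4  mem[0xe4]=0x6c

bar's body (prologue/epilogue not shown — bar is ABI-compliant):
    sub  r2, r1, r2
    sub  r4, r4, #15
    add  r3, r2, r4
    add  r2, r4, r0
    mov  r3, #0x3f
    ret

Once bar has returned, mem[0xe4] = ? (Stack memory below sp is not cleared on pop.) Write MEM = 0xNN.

MEM = 0xf8

prologue: push r4 → mem[0xe4]=0xf8, sp=0xe4
body[0] sub  r2, r1, r2 → r2=0x89
body[1] sub  r4, r4, #15 → r4=0xe9
body[2] add  r3, r2, r4 → r3=0x72
body[3] add  r2, r4, r0 → r2=0x96
body[4] mov  r3, #0x3f → r3=0x3f
epilogue: pop r4=0xf8, sp=0xe5
prologue pushed ['r4'] at ['0xe4']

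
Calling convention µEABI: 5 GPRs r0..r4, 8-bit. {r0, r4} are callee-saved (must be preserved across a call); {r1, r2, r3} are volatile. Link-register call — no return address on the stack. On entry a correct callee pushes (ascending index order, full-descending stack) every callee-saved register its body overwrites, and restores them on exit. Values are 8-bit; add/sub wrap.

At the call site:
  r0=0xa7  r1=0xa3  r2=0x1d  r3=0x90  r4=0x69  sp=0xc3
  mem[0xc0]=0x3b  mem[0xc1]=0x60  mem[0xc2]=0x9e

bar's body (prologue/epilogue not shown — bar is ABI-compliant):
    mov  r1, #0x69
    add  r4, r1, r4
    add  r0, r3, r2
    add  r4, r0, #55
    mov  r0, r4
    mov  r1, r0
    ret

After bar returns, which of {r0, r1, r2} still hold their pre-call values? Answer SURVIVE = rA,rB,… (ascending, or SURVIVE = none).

prologue: push r0 -> mem[0xc2]=0xa7, sp=0xc2
prologue: push r4 -> mem[0xc1]=0x69, sp=0xc1
body[0] mov  r1, #0x69 -> r1=0x69
body[1] add  r4, r1, r4 -> r4=0xd2
body[2] add  r0, r3, r2 -> r0=0xad
body[3] add  r4, r0, #55 -> r4=0xe4
body[4] mov  r0, r4 -> r0=0xe4
body[5] mov  r1, r0 -> r1=0xe4
epilogue: pop r4=0x69, sp=0xc2
epilogue: pop r0=0xa7, sp=0xc3
r0: callee-saved, written=True
r1: caller-saved, written=True
r2: caller-saved, written=False

SURVIVE = r0,r2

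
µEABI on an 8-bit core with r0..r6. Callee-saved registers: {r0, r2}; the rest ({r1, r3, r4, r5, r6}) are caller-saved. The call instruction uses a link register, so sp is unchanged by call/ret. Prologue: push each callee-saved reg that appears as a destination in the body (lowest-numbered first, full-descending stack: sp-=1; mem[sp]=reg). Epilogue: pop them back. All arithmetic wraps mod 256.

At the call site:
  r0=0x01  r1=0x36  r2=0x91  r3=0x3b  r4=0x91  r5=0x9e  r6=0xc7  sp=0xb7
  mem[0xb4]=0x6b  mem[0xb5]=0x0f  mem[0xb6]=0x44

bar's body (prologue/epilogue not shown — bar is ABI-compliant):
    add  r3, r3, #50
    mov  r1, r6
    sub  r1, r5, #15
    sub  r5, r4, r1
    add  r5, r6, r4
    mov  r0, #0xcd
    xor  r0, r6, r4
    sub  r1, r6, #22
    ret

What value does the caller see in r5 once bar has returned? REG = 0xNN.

REG = 0x58

prologue: push r0 -> mem[0xb6]=0x01, sp=0xb6
body[0] add  r3, r3, #50 -> r3=0x6d
body[1] mov  r1, r6 -> r1=0xc7
body[2] sub  r1, r5, #15 -> r1=0x8f
body[3] sub  r5, r4, r1 -> r5=0x02
body[4] add  r5, r6, r4 -> r5=0x58
body[5] mov  r0, #0xcd -> r0=0xcd
body[6] xor  r0, r6, r4 -> r0=0x56
body[7] sub  r1, r6, #22 -> r1=0xb1
epilogue: pop r0=0x01, sp=0xb7
r5 is caller-saved -> body value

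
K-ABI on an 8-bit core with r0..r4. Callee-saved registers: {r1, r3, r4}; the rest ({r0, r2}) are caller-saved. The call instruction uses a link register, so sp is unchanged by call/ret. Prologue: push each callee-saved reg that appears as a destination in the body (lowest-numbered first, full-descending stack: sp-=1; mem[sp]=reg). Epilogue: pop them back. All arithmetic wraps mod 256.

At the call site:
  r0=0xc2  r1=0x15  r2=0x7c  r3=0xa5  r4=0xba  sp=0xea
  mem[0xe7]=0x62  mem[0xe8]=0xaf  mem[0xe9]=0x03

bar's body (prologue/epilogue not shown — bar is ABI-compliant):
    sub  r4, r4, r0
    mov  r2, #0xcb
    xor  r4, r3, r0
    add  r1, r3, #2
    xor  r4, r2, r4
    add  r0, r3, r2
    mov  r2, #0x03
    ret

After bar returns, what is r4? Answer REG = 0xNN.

REG = 0xba

prologue: push r1 -> mem[0xe9]=0x15, sp=0xe9
prologue: push r4 -> mem[0xe8]=0xba, sp=0xe8
body[0] sub  r4, r4, r0 -> r4=0xf8
body[1] mov  r2, #0xcb -> r2=0xcb
body[2] xor  r4, r3, r0 -> r4=0x67
body[3] add  r1, r3, #2 -> r1=0xa7
body[4] xor  r4, r2, r4 -> r4=0xac
body[5] add  r0, r3, r2 -> r0=0x70
body[6] mov  r2, #0x03 -> r2=0x03
epilogue: pop r4=0xba, sp=0xe9
epilogue: pop r1=0x15, sp=0xea
r4 is callee-saved -> restored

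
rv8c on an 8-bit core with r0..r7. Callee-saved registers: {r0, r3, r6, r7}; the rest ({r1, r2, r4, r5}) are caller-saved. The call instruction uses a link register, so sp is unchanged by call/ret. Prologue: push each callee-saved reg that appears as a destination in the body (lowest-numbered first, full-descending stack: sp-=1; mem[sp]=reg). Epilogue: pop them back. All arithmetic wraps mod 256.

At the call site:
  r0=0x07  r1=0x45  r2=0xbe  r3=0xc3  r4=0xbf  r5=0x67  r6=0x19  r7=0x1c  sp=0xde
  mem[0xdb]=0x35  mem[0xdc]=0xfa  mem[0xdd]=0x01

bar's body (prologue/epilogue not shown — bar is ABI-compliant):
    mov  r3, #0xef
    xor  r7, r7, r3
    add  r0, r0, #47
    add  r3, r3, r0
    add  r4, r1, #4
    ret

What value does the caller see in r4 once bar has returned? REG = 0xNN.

prologue: push r0 → mem[0xdd]=0x07, sp=0xdd
prologue: push r3 → mem[0xdc]=0xc3, sp=0xdc
prologue: push r7 → mem[0xdb]=0x1c, sp=0xdb
body[0] mov  r3, #0xef → r3=0xef
body[1] xor  r7, r7, r3 → r7=0xf3
body[2] add  r0, r0, #47 → r0=0x36
body[3] add  r3, r3, r0 → r3=0x25
body[4] add  r4, r1, #4 → r4=0x49
epilogue: pop r7=0x1c, sp=0xdc
epilogue: pop r3=0xc3, sp=0xdd
epilogue: pop r0=0x07, sp=0xde
r4 is caller-saved → body value

REG = 0x49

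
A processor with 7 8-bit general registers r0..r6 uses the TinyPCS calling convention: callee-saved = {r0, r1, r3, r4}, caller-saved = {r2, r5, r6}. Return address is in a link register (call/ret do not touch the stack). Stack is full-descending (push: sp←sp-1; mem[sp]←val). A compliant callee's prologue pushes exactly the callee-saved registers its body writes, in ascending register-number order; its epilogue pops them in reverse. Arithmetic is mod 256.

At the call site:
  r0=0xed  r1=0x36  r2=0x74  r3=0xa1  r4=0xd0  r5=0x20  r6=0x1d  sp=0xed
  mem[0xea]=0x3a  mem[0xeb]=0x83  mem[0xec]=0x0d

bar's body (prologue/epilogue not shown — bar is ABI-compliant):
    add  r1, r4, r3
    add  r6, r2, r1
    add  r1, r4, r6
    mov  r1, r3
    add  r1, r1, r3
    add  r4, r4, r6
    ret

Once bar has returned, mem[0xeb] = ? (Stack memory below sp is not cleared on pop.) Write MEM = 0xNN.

MEM = 0xd0

prologue: push r1 -> mem[0xec]=0x36, sp=0xec
prologue: push r4 -> mem[0xeb]=0xd0, sp=0xeb
body[0] add  r1, r4, r3 -> r1=0x71
body[1] add  r6, r2, r1 -> r6=0xe5
body[2] add  r1, r4, r6 -> r1=0xb5
body[3] mov  r1, r3 -> r1=0xa1
body[4] add  r1, r1, r3 -> r1=0x42
body[5] add  r4, r4, r6 -> r4=0xb5
epilogue: pop r4=0xd0, sp=0xec
epilogue: pop r1=0x36, sp=0xed
prologue pushed ['r1', 'r4'] at ['0xec', '0xeb']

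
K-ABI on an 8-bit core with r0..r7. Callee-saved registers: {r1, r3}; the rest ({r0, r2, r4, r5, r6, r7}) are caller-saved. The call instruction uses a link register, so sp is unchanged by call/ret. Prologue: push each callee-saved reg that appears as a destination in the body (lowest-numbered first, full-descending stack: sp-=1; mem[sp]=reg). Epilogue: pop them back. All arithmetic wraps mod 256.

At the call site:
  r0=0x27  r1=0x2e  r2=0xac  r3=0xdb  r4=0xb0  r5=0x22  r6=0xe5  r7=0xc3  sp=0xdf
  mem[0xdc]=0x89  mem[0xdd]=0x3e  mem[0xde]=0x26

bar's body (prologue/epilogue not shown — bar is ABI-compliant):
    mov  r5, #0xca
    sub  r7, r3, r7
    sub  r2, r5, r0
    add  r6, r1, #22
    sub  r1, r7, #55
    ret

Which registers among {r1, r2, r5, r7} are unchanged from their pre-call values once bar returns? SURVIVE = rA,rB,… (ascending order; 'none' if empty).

SURVIVE = r1

prologue: push r1 -> mem[0xde]=0x2e, sp=0xde
body[0] mov  r5, #0xca -> r5=0xca
body[1] sub  r7, r3, r7 -> r7=0x18
body[2] sub  r2, r5, r0 -> r2=0xa3
body[3] add  r6, r1, #22 -> r6=0x44
body[4] sub  r1, r7, #55 -> r1=0xe1
epilogue: pop r1=0x2e, sp=0xdf
r1: callee-saved, written=True
r2: caller-saved, written=True
r5: caller-saved, written=True
r7: caller-saved, written=True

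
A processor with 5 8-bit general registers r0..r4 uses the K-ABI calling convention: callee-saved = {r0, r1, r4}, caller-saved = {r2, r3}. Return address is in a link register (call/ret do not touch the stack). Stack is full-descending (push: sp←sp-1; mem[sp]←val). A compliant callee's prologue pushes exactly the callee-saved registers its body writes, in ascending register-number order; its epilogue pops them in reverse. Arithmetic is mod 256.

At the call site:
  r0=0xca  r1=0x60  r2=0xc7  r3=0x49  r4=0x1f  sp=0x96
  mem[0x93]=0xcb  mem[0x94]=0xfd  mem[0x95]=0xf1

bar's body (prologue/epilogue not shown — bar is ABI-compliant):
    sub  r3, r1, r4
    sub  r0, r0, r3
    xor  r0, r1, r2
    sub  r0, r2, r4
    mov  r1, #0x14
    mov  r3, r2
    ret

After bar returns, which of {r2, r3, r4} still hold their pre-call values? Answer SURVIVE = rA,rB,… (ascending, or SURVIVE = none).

SURVIVE = r2,r4

prologue: push r0 → mem[0x95]=0xca, sp=0x95
prologue: push r1 → mem[0x94]=0x60, sp=0x94
body[0] sub  r3, r1, r4 → r3=0x41
body[1] sub  r0, r0, r3 → r0=0x89
body[2] xor  r0, r1, r2 → r0=0xa7
body[3] sub  r0, r2, r4 → r0=0xa8
body[4] mov  r1, #0x14 → r1=0x14
body[5] mov  r3, r2 → r3=0xc7
epilogue: pop r1=0x60, sp=0x95
epilogue: pop r0=0xca, sp=0x96
r2: caller-saved, written=False
r3: caller-saved, written=True
r4: callee-saved, written=False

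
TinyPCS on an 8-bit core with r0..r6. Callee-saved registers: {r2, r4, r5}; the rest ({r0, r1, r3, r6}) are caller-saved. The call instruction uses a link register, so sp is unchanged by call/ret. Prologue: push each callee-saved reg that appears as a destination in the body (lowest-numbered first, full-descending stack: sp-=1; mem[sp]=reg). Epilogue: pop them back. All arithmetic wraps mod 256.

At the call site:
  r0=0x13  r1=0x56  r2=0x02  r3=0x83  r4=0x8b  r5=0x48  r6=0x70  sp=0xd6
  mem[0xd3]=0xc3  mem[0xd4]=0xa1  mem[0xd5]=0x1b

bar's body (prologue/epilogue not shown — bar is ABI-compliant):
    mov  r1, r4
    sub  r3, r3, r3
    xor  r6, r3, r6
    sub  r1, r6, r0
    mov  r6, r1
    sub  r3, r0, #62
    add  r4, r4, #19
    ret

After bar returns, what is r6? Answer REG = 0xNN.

REG = 0x5d

prologue: push r4 → mem[0xd5]=0x8b, sp=0xd5
body[0] mov  r1, r4 → r1=0x8b
body[1] sub  r3, r3, r3 → r3=0x00
body[2] xor  r6, r3, r6 → r6=0x70
body[3] sub  r1, r6, r0 → r1=0x5d
body[4] mov  r6, r1 → r6=0x5d
body[5] sub  r3, r0, #62 → r3=0xd5
body[6] add  r4, r4, #19 → r4=0x9e
epilogue: pop r4=0x8b, sp=0xd6
r6 is caller-saved → body value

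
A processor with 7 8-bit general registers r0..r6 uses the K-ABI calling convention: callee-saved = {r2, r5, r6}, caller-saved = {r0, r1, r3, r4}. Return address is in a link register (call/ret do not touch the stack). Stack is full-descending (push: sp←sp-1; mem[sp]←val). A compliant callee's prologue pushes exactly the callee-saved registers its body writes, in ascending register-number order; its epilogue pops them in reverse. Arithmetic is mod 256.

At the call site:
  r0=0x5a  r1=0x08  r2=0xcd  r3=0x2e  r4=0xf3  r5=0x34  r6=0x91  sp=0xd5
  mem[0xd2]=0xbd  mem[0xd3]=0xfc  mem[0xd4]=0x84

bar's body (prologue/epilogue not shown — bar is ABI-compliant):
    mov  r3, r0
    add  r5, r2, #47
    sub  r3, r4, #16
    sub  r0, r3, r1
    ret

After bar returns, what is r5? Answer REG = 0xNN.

prologue: push r5 → mem[0xd4]=0x34, sp=0xd4
body[0] mov  r3, r0 → r3=0x5a
body[1] add  r5, r2, #47 → r5=0xfc
body[2] sub  r3, r4, #16 → r3=0xe3
body[3] sub  r0, r3, r1 → r0=0xdb
epilogue: pop r5=0x34, sp=0xd5
r5 is callee-saved → restored

REG = 0x34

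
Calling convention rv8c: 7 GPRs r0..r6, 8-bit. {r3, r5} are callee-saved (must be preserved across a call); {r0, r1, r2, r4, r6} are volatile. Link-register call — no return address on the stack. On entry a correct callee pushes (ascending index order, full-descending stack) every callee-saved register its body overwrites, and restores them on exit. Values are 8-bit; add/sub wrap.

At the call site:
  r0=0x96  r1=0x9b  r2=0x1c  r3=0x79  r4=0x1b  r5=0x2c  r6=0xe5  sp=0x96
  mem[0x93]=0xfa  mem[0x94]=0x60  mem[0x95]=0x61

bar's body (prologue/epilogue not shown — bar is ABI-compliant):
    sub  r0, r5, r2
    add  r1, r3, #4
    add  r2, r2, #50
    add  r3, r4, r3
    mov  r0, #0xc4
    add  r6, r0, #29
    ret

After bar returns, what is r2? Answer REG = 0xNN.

prologue: push r3 → mem[0x95]=0x79, sp=0x95
body[0] sub  r0, r5, r2 → r0=0x10
body[1] add  r1, r3, #4 → r1=0x7d
body[2] add  r2, r2, #50 → r2=0x4e
body[3] add  r3, r4, r3 → r3=0x94
body[4] mov  r0, #0xc4 → r0=0xc4
body[5] add  r6, r0, #29 → r6=0xe1
epilogue: pop r3=0x79, sp=0x96
r2 is caller-saved → body value

REG = 0x4e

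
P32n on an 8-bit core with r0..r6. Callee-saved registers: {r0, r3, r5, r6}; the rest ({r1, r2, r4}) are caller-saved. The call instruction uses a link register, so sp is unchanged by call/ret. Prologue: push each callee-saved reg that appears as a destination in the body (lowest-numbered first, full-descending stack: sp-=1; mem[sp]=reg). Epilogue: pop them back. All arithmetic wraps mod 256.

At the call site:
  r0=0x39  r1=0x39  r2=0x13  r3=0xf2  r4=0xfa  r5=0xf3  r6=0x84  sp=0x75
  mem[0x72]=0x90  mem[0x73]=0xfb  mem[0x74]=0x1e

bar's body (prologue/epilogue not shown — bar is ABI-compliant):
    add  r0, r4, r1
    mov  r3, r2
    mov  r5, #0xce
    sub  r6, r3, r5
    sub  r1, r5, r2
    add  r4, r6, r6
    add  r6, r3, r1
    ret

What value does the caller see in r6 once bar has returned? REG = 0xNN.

REG = 0x84

prologue: push r0 -> mem[0x74]=0x39, sp=0x74
prologue: push r3 -> mem[0x73]=0xf2, sp=0x73
prologue: push r5 -> mem[0x72]=0xf3, sp=0x72
prologue: push r6 -> mem[0x71]=0x84, sp=0x71
body[0] add  r0, r4, r1 -> r0=0x33
body[1] mov  r3, r2 -> r3=0x13
body[2] mov  r5, #0xce -> r5=0xce
body[3] sub  r6, r3, r5 -> r6=0x45
body[4] sub  r1, r5, r2 -> r1=0xbb
body[5] add  r4, r6, r6 -> r4=0x8a
body[6] add  r6, r3, r1 -> r6=0xce
epilogue: pop r6=0x84, sp=0x72
epilogue: pop r5=0xf3, sp=0x73
epilogue: pop r3=0xf2, sp=0x74
epilogue: pop r0=0x39, sp=0x75
r6 is callee-saved -> restored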